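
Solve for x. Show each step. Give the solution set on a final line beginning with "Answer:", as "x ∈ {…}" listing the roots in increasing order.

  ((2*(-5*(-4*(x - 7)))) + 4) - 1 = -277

Step 1. [((2*(-5*(-4*(x - 7)))) + 4) - 1 = -277] the outer -1 inverts by adding 1 ⇒ sub: (2*(-5*(-4*(x - 7)))) + 4 = -276.
Step 2. [(2*(-5*(-4*(x - 7)))) + 4 = -276] subtract 4: x sits inside (… + 4) ⇒ sub: 2*(-5*(-4*(x - 7))) = -280.
Step 3. [2*(-5*(-4*(x - 7))) = -280] LHS = 2·(…); ÷2 both sides. So div: -5*(-4*(x - 7)) = -140.
Step 4. [-5*(-4*(x - 7)) = -140] divide by the outer -5, so div: -4*(x - 7) = 28.
Step 5. [-4*(x - 7) = 28] -4·(inner) — divide through by -4, so div: x - 7 = -7.
Step 6. [x - 7 = -7] add 7: x sits inside (… - 7) ⇒ sub: x = 0.

Answer: x ∈ {0}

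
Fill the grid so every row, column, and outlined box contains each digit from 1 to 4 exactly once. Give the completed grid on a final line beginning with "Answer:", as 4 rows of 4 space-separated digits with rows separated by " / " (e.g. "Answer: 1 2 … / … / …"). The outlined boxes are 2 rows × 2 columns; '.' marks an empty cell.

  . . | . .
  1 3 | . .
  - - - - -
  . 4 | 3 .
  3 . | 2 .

Step 1. [r2c3∈{4}] only 4 remains possible at r2c3. So r2c3=4.
Step 2. [r1c4∈{1,2,3}] row 1 places 3 nowhere but r1c4 ⇒ r1c4=3.
Step 3. [r4c4∈{1,4}] r4c4 is the only open cell in row 4 admitting 4, so r4c4=4.
Step 4. [r1c2∈{2}] r1c2 is down to just 2. So r1c2=2.
Step 5. [r4c2∈{1}] nothing but 1 survives at r4c2 ⇒ r4c2=1.
Step 6. [r3c1∈{2}] r3c1 is down to just 2 ⇒ r3c1=2.
Step 7. [r1c3∈{1}] r1c3 has the single candidate 1. So r1c3=1.
Step 8. [r2c4∈{2}] nothing but 2 survives at r2c4 ⇒ r2c4=2.
Step 9. [r3c4∈{1}] only 1 remains possible at r3c4, so r3c4=1.
Step 10. [r1c1∈{4}] r1c1 has the single candidate 4 ⇒ r1c1=4.

Answer: 4 2 1 3 / 1 3 4 2 / 2 4 3 1 / 3 1 2 4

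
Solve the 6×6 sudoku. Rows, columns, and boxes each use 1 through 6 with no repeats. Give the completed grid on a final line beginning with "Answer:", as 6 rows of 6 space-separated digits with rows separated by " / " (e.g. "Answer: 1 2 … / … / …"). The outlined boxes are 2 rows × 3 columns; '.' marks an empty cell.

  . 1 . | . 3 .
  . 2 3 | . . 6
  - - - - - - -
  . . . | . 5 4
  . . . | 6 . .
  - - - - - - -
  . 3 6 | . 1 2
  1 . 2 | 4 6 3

Step 1. [r4c1∈{2,3,4,5}] row 4 places 3 nowhere but r4c1. So r4c1=3.
Step 2. [r1c6∈{5}] r1c6 is down to just 5, so r1c6=5.
Step 3. [r4c3∈{1,4,5}] 5 has one home in col 3: r4c3, so r4c3=5.
Step 4. [r5c1∈{4,5}] row 5 places 4 nowhere but r5c1 ⇒ r5c1=4.
Step 5. [r3c1∈{2,6}] across col 1, 2 lands solely at r3c1 ⇒ r3c1=2.
Step 6. [r3c3∈{1}] nothing but 1 survives at r3c3 ⇒ r3c3=1.
Step 7. [r1c1∈{6}] nothing but 6 survives at r1c1 ⇒ r1c1=6.
Step 8. [r2c5∈{4}] r2c5 has the single candidate 4. So r2c5=4.
Step 9. [r4c2∈{4}] only 4 remains possible at r4c2, so r4c2=4.
Step 10. [r2c4∈{1}] r2c4's peers cover all but 1 ⇒ r2c4=1.
Step 11. [r5c4∈{5}] r5c4 has the single candidate 5 ⇒ r5c4=5.
Step 12. [r3c2∈{6}] only 6 remains possible at r3c2, so r3c2=6.
Step 13. [r2c1∈{5}] r2c1 has the single candidate 5 ⇒ r2c1=5.
Step 14. [r4c6∈{1}] r4c6's peers cover all but 1, so r4c6=1.
Step 15. [r6c2∈{5}] r6c2's peers cover all but 5. So r6c2=5.
Step 16. [r3c4∈{3}] r3c4 has the single candidate 3, so r3c4=3.
Step 17. [r1c4∈{2}] only 2 remains possible at r1c4. So r1c4=2.
Step 18. [r4c5∈{2}] nothing but 2 survives at r4c5 ⇒ r4c5=2.
Step 19. [r1c3∈{4}] r1c3 has the single candidate 4 ⇒ r1c3=4.

Answer: 6 1 4 2 3 5 / 5 2 3 1 4 6 / 2 6 1 3 5 4 / 3 4 5 6 2 1 / 4 3 6 5 1 2 / 1 5 2 4 6 3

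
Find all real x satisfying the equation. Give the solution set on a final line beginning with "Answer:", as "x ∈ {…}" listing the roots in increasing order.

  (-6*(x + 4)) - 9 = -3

Step 1. [(-6*(x + 4)) - 9 = -3] -9 is outermost — add 9 both sides. So sub: -6*(x + 4) = 6.
Step 2. [-6*(x + 4) = 6] -6 out front; divide by -6 ⇒ div: x + 4 = -1.
Step 3. [x + 4 = -1] subtract 4: x sits inside (… + 4). So sub: x = -5.

Answer: x ∈ {-5}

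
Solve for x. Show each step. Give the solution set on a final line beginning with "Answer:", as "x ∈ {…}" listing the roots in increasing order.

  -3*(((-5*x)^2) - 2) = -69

Step 1. [-3*(((-5*x)^2) - 2) = -69] leading coefficient -3: divide by -3, so div: ((-5*x)^2) - 2 = 23.
Step 2. [((-5*x)^2) - 2 = 23] add 2: x sits inside (… - 2) ⇒ sub: (-5*x)^2 = 25.
Step 3. [(-5*x)^2 = 25] √ both sides: 25 ≥ 0 gives two branches ⇒ sqrt: -5*x = 5 or -5.
Step 4. [-5*x = 5 or -5] -5·(inner) — divide through by -5 ⇒ div: x = -1 or 1.

Answer: x ∈ {-1, 1}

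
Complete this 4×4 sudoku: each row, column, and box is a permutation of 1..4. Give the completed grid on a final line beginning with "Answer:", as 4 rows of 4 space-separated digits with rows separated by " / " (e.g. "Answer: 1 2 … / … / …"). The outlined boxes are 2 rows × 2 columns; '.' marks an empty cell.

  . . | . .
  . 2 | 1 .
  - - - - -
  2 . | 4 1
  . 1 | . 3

Step 1. [r1c2∈{3,4}] col 2 places 4 nowhere but r1c2. So r1c2=4.
Step 2. [r1c3∈{2,3}] r1c3 is the only open cell in col 3 admitting 3 ⇒ r1c3=3.
Step 3. [r2c4∈{4}] nothing but 4 survives at r2c4. So r2c4=4.
Step 4. [r4c1∈{4}] nothing but 4 survives at r4c1. So r4c1=4.
Step 5. [r1c1∈{1}] r1c1 is down to just 1 ⇒ r1c1=1.
Step 6. [r1c4∈{2}] only 2 remains possible at r1c4. So r1c4=2.
Step 7. [r4c3∈{2}] only 2 remains possible at r4c3. So r4c3=2.
Step 8. [r3c2∈{3}] r3c2's peers cover all but 3. So r3c2=3.
Step 9. [r2c1∈{3}] nothing but 3 survives at r2c1. So r2c1=3.

Answer: 1 4 3 2 / 3 2 1 4 / 2 3 4 1 / 4 1 2 3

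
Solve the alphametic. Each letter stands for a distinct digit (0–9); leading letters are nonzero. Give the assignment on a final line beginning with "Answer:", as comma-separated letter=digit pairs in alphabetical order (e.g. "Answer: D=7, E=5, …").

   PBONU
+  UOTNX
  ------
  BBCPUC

Step 1. [col 1: U + X ≡ C (mod 10)] column 1 (U + X ≡ C (mod 10), carry-in 0) doesn't pin C yet; pick C=4 and continue. So C=4.
Step 2. [col 1: U + X ≡ C (mod 10)] several values work for U in column 1 (U + X ≡ C (mod 10), carry-in 0); try U=5. So U=5.
Step 3. [B] adding two 5-digit numbers gives at most 5+1 digits, and here it does — B is that final carry and must be 1, so B=1.
Step 4. [col 1: U + X ≡ C (mod 10)] in column 1 we have U+X≡C with carry-in 0; given U=5, C=4 and digits 1,4,5 already taken and all letters distinct, that pins X to 9, so X=9.
Step 5. [col 2: N + N ≡ U (mod 10)] no forcing yet in column 2 (carry-in 1); N=7 is free and consistent — try it, so N=7.
Step 6. [col 3: O + T ≡ P (mod 10)] several values work for O in column 3 (O + T ≡ P (mod 10), carry-in 1); try O=3. So O=3.
Step 7. [col 3: O + T ≡ P (mod 10)] T=2 is one option consistent with column 3 (O + T ≡ P (mod 10), carry-in 1) — take it, so T=2.
Step 8. [col 3: O + T ≡ P (mod 10)] column 3 reads O+T+carry(1)=P with O=3, T=2; with digits 1,2,3,4,5,7,9 already taken and all letters distinct, the only value for P is 6. So P=6.

Answer: B=1, C=4, N=7, O=3, P=6, T=2, U=5, X=9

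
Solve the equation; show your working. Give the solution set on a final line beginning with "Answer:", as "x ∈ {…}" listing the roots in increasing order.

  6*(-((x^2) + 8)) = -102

Step 1. [6*(-((x^2) + 8)) = -102] 6 out front; divide by 6, so div: -((x^2) + 8) = -17.
Step 2. [-((x^2) + 8) = -17] flip signs both sides, so neg: (x^2) + 8 = 17.
Step 3. [(x^2) + 8 = 17] 8 comes off first (subtract 8), so sub: x^2 = 9.
Step 4. [x^2 = 9] LHS squared, RHS 9 ≥ 0: apply √ (±). So sqrt: x = 3 or -3.

Answer: x ∈ {-3, 3}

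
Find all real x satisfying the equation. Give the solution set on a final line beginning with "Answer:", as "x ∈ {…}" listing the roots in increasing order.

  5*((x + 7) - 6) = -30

Step 1. [5*((x + 7) - 6) = -30] divide by the outer 5. So div: (x + 7) - 6 = -6.
Step 2. [(x + 7) - 6 = -6] the outer -6 inverts by adding 6. So sub: x + 7 = 0.
Step 3. [x + 7 = 0] 7 comes off first (subtract 7). So sub: x = -7.

Answer: x ∈ {-7}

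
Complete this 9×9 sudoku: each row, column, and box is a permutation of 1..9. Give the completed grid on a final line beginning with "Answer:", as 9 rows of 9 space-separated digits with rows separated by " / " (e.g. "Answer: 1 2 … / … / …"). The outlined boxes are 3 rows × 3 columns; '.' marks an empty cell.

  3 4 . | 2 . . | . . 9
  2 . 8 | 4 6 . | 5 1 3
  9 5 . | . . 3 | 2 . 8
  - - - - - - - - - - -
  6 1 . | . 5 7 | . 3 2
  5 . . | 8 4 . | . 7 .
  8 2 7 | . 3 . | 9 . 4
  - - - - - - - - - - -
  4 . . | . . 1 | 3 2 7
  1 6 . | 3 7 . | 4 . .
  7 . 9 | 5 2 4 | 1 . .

Step 1. [r1c8∈{6}] r1c8 has the single candidate 6, so r1c8=6.
Step 2. [r3c5∈{1}] only 1 remains possible at r3c5, so r3c5=1.
Step 3. [r7c5∈{8,9}] 9 has one home in col 5: r7c5. So r7c5=9.
Step 4. [r5c6∈{2,6,9}] 2 has one home in row 5: r5c6, so r5c6=2.
Step 5. [r9c8∈{8}] r9c8 has the single candidate 8. So r9c8=8.
Step 6. [r8c9∈{5}] r8c9's peers cover all but 5 ⇒ r8c9=5.
Step 7. [r1c6∈{5,8}] r1c6 is the only open cell in row 1 admitting 5 ⇒ r1c6=5.
Step 8. [r6c6∈{6}] only 6 remains possible at r6c6 ⇒ r6c6=6.
Step 9. [r5c9∈{1,6}] row 5 places 1 nowhere but r5c9. So r5c9=1.
Step 10. [r5c2∈{3,9}] row 5 places 9 nowhere but r5c2 ⇒ r5c2=9.
Step 11. [r8c6∈{8}] r8c6 has the single candidate 8 ⇒ r8c6=8.
Step 12. [r6c8∈{5}] r6c8 is down to just 5. So r6c8=5.
Step 13. [r8c3∈{2}] r8c3's peers cover all but 2, so r8c3=2.
Step 14. [r7c4∈{6}] r7c4 has the single candidate 6, so r7c4=6.
Step 15. [r5c7∈{6}] r5c7's peers cover all but 6, so r5c7=6.
Step 16. [r4c7∈{8}] nothing but 8 survives at r4c7. So r4c7=8.
Step 17. [r1c5∈{8}] r1c5 is down to just 8. So r1c5=8.
Step 18. [r5c3∈{3}] nothing but 3 survives at r5c3, so r5c3=3.
Step 19. [r3c4∈{7}] r3c4 is down to just 7 ⇒ r3c4=7.
Step 20. [r1c3∈{1}] r1c3's peers cover all but 1. So r1c3=1.
Step 21. [r9c2∈{3}] only 3 remains possible at r9c2. So r9c2=3.
Step 22. [r2c6∈{9}] only 9 remains possible at r2c6, so r2c6=9.
Step 23. [r4c3∈{4}] only 4 remains possible at r4c3. So r4c3=4.
Step 24. [r1c7∈{7}] r1c7 has the single candidate 7 ⇒ r1c7=7.
Step 25. [r7c2∈{8}] r7c2's peers cover all but 8, so r7c2=8.
Step 26. [r7c3∈{5}] r7c3 is down to just 5 ⇒ r7c3=5.
Step 27. [r6c4∈{1}] r6c4 has the single candidate 1, so r6c4=1.
Step 28. [r8c8∈{9}] r8c8's peers cover all but 9 ⇒ r8c8=9.
Step 29. [r4c4∈{9}] r4c4's peers cover all but 9 ⇒ r4c4=9.
Step 30. [r3c3∈{6}] r3c3's peers cover all but 6. So r3c3=6.
Step 31. [r9c9∈{6}] r9c9 has the single candidate 6. So r9c9=6.
Step 32. [r2c2∈{7}] r2c2 has the single candidate 7. So r2c2=7.
Step 33. [r3c8∈{4}] r3c8 is down to just 4 ⇒ r3c8=4.

Answer: 3 4 1 2 8 5 7 6 9 / 2 7 8 4 6 9 5 1 3 / 9 5 6 7 1 3 2 4 8 / 6 1 4 9 5 7 8 3 2 / 5 9 3 8 4 2 6 7 1 / 8 2 7 1 3 6 9 5 4 / 4 8 5 6 9 1 3 2 7 / 1 6 2 3 7 8 4 9 5 / 7 3 9 5 2 4 1 8 6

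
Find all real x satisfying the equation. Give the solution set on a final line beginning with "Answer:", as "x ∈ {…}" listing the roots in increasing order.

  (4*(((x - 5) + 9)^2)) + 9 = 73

Step 1. [(4*(((x - 5) + 9)^2)) + 9 = 73] the outer +9 inverts by subtracting 9 ⇒ sub: 4*(((x - 5) + 9)^2) = 64.
Step 2. [4*(((x - 5) + 9)^2) = 64] 4·(inner) — divide through by 4 ⇒ div: ((x - 5) + 9)^2 = 16.
Step 3. [((x - 5) + 9)^2 = 16] LHS squared, RHS 16 ≥ 0: apply √ (±), so sqrt: (x - 5) + 9 = 4 or -4.
Step 4. [(x - 5) + 9 = 4 or -4] the outer +9 inverts by subtracting 9 ⇒ sub: x - 5 = -5 or -13.
Step 5. [x - 5 = -5 or -13] the outer -5 inverts by adding 5. So sub: x = 0 or -8.

Answer: x ∈ {-8, 0}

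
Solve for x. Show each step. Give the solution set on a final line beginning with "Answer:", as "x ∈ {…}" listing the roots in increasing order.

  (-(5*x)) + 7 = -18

Step 1. [(-(5*x)) + 7 = -18] peel the +7: subtract 7 from each side. So sub: -(5*x) = -25.
Step 2. [-(5*x) = -25] flip signs both sides. So neg: 5*x = 25.
Step 3. [5*x = 25] 5·(inner) — divide through by 5, so div: x = 5.

Answer: x ∈ {5}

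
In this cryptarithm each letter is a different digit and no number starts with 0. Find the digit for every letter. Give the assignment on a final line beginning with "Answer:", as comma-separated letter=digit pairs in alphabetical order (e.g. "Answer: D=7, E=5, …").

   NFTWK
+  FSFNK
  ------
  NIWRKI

Step 1. [N] N is the leading digit of a 6-digit sum of two 5-digit numbers; the final carry is exactly 1 ⇒ N=1.
Step 2. [col 1: K + K ≡ I (mod 10)] I=0 is one option consistent with column 1 (K + K ≡ I (mod 10), carry-in 0) — take it, so I=0.
Step 3. [col 1: K + K ≡ I (mod 10)] column 1 reads K+K+carry(0)=I with I=0; with digits 0,1 already taken and all letters distinct, the only value for K is 5, so K=5.
Step 4. [col 2: W + N ≡ K (mod 10)] from column 2 (N=1, K=5, carry-in 1, digits 0,1,5 already taken and all letters distinct): W must equal 3. So W=3.
Step 5. [col 3: T + F ≡ R (mod 10)] R=7 is one option consistent with column 3 (T + F ≡ R (mod 10), carry-in 0) — take it ⇒ R=7.
Step 6. [col 3: T + F ≡ R (mod 10)] column 3 (T + F ≡ R (mod 10), carry-in 0) doesn't pin F yet; pick F=8 and continue. So F=8.
Step 7. [col 3: T + F ≡ R (mod 10)] column 3: given F=8, R=7, carry-in 0, and digits 0,1,3,5,7,8 already taken and all letters distinct, T+F≡R (mod 10) forces T=9 ⇒ T=9.
Step 8. [col 4: F + S ≡ W (mod 10)] column 4: given F=8, W=3, carry-in 1, and digits 0,1,3,5,7,8,9 already taken and all letters distinct, F+S≡W (mod 10) forces S=4 ⇒ S=4.

Answer: F=8, I=0, K=5, N=1, R=7, S=4, T=9, W=3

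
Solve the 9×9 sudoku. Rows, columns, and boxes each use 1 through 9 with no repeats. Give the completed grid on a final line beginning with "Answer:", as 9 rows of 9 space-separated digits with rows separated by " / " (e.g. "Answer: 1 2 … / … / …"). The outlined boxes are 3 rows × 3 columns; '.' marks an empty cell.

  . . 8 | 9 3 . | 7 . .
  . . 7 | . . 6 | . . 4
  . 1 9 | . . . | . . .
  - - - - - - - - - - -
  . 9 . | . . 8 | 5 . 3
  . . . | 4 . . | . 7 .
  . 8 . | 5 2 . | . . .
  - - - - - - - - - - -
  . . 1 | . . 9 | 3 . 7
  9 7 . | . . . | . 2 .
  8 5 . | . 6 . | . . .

Step 1. [r4c4∈{1,6,7}] across col 4, 6 lands solely at r4c4 ⇒ r4c4=6.
Step 2. [r5c3∈{2,3,5,6}] 5 has one home in col 3: r5c3, so r5c3=5.
Step 3. [r5c5∈{1,9}] col 5 places 9 nowhere but r5c5 ⇒ r5c5=9.
Step 4. [r5c1∈{1,2,3,6}] 2 in box 6 is pinned to row 5 ⇒ r5c1≠2.
Step 5. [r9c6∈{1,2,3,4,7}] row 9 has a naked triple {1,4,9} across r9c7, r9c8, r9c9 ⇒ r9c6≠4.
Step 6. [r6c3∈{3,4,6}] the only places for 3 in box 7 are along col 3 ⇒ r6c3≠3.
Step 7. [r9c6∈{1,2,3,7}] 3 in box 5 is pinned to col 6 ⇒ r9c6≠3.
Step 8. [r9c6∈{1,2,7}] row 9 has a naked triple {1,4,9} across r9c7, r9c8, r9c9. So r9c6≠1.
Step 9. [r9c4∈{1,2,3,7}] the triple r9c7,r9c8,r9c9 in row 9 confines {1,4,9} to those cells, so r9c4≠1.
Step 10. [r8c7∈{1,4,6,8}] box 9 has a naked triple {1,4,9} across r9c7, r9c8, r9c9, so r8c7≠4.
Step 11. [r7c8∈{4,5,6,8}] the triple r9c7,r9c8,r9c9 in box 9 confines {1,4,9} to those cells ⇒ r7c8≠4.
Step 12. [r8c7∈{1,6,8}] the only places for 1 in box 8 are along row 8, so r8c7≠1.
Step 13. [r8c9∈{1,5,6,8}] the only places for 1 in box 8 are along row 8. So r8c9≠1.
Step 14. [r5c2∈{2,3,6}] 2 in box 6 is pinned to row 5 ⇒ r5c2≠2.
Step 15. [r5c7∈{1,2,6,8}] the triple r5c1,r5c2,r5c6 in row 5 confines {1,3,6} to those cells, so r5c7≠1.
Step 16. [r5c9∈{1,2,6,8}] row 5 has a naked triple {1,3,6} across r5c1, r5c2, r5c6 ⇒ r5c9≠6.
Step 17. [r2c7∈{1,2,8,9}] r3c7, r5c7, r8c7 in col 7 together hold only {2,6,8}; those three values are spoken for. So r2c7≠8.
Step 18. [r5c7∈{2,6,8}] row 5 has a naked triple {1,3,6} across r5c1, r5c2, r5c6. So r5c7≠6.
Step 19. [r9c3∈{2,3,4}] within box 9, every 4-candidate lies in row 9. So r9c3≠4.
Step 20. [r5c9∈{1,2,8}] the triple r5c1,r5c2,r5c6 in row 5 confines {1,3,6} to those cells ⇒ r5c9≠1.
Step 21. [r6c1∈{1,3,4,6,7}] the only places for 6 in box 6 are along row 6 ⇒ r6c1≠6.
Step 22. [r2c7∈{1,2,9}] r3c7, r5c7, r8c7 in col 7 together hold only {2,6,8}; those three values are spoken for ⇒ r2c7≠2.
Step 23. [r6c7∈{1,4,6,9}] the triple r3c7,r5c7,r8c7 in col 7 confines {2,6,8} to those cells ⇒ r6c7≠6.
Step 24. [r6c3∈{4,6}] within box 6, every 6-candidate lies in row 6, so r6c3≠6.
Step 25. [r8c3∈{3,4,6}] col 3 places 6 nowhere but r8c3, so r8c3=6.
Step 26. [r3c7∈{2,6,8}] in col 7, 6 fits only at r3c7, so r3c7=6.
Step 27. [r8c7∈{8}] r8c7's peers cover all but 8 ⇒ r8c7=8.
Step 28. [r8c9∈{5}] r8c9 has the single candidate 5, so r8c9=5.
Step 29. [r6c3∈{4}] r6c3 has the single candidate 4, so r6c3=4.
Step 30. [r7c5∈{4,5,8}] 5 has one home in row 7: r7c5 ⇒ r7c5=5.
Step 31. [r9c7∈{1,4,9}] across col 7, 4 lands solely at r9c7. So r9c7=4.
Step 32. [r6c9∈{1,6,9}] r6c9 is the only open cell in col 9 admitting 6 ⇒ r6c9=6.
Step 33. [r7c4∈{2,8}] r7c4 is the only open cell in row 7 admitting 8. So r7c4=8.
Step 34. [r4c3∈{2}] only 2 remains possible at r4c3, so r4c3=2.
Step 35. [r5c9∈{2,8}] in row 5, 8 fits only at r5c9 ⇒ r5c9=8.
Step 36. [r3c9∈{2}] r3c9 is down to just 2, so r3c9=2.
Step 37. [r1c9∈{1}] r1c9 has the single candidate 1. So r1c9=1.
Step 38. [r6c7∈{1,9}] across col 7, 1 lands solely at r6c7. So r6c7=1.
Step 39. [r1c8∈{5}] only 5 remains possible at r1c8, so r1c8=5.
Step 40. [r2c1∈{2,3,5}] row 2 places 5 nowhere but r2c1, so r2c1=5.
Step 41. [r3c4∈{7}] nothing but 7 survives at r3c4, so r3c4=7.
Step 42. [r4c5∈{1,7}] 7 has one home in col 5: r4c5, so r4c5=7.
Step 43. [r6c6∈{3}] nothing but 3 survives at r6c6. So r6c6=3.
Step 44. [r8c4∈{1,3}] row 8 places 3 nowhere but r8c4. So r8c4=3.
Step 45. [r2c4∈{1,2}] r2c4 is the only open cell in col 4 admitting 1. So r2c4=1.
Step 46. [r1c6∈{2,4}] in box 2, 2 fits only at r1c6 ⇒ r1c6=2.
Step 47. [r8c5∈{1,4}] across col 5, 1 lands solely at r8c5. So r8c5=1.
Step 48. [r3c5∈{4,8}] r3c5 is the only open cell in col 5 admitting 4, so r3c5=4.
Step 49. [r3c1∈{3}] r3c1's peers cover all but 3. So r3c1=3.
Step 50. [r6c8∈{9}] r6c8's peers cover all but 9 ⇒ r6c8=9.
Step 51. [r7c1∈{2,4}] across col 1, 2 lands solely at r7c1, so r7c1=2.
Step 52. [r1c1∈{4,6}] in col 1, 4 fits only at r1c1, so r1c1=4.
Step 53. [r5c1∈{1,6}] in col 1, 6 fits only at r5c1. So r5c1=6.
Step 54. [r2c8∈{3,8}] in row 2, 3 fits only at r2c8, so r2c8=3.
Step 55. [r5c6∈{1}] nothing but 1 survives at r5c6 ⇒ r5c6=1.
Step 56. [r5c2∈{3}] r5c2's peers cover all but 3, so r5c2=3.
Step 57. [r4c8∈{4}] only 4 remains possible at r4c8, so r4c8=4.
Step 58. [r2c2∈{2}] r2c2 is down to just 2. So r2c2=2.
Step 59. [r3c8∈{8}] r3c8 has the single candidate 8, so r3c8=8.
Step 60. [r4c1∈{1}] r4c1's peers cover all but 1. So r4c1=1.
Step 61. [r2c5∈{8}] nothing but 8 survives at r2c5 ⇒ r2c5=8.
Step 62. [r9c4∈{2}] nothing but 2 survives at r9c4, so r9c4=2.
Step 63. [r1c2∈{6}] nothing but 6 survives at r1c2 ⇒ r1c2=6.
Step 64. [r5c7∈{2}] only 2 remains possible at r5c7 ⇒ r5c7=2.
Step 65. [r2c7∈{9}] r2c7's peers cover all but 9, so r2c7=9.
Step 66. [r7c8∈{6}] r7c8 is down to just 6. So r7c8=6.
Step 67. [r3c6∈{5}] nothing but 5 survives at r3c6, so r3c6=5.
Step 68. [r6c1∈{7}] r6c1's peers cover all but 7, so r6c1=7.
Step 69. [r9c8∈{1}] r9c8 has the single candidate 1. So r9c8=1.
Step 70. [r9c9∈{9}] r9c9 is down to just 9. So r9c9=9.
Step 71. [r9c3∈{3}] r9c3 is down to just 3. So r9c3=3.
Step 72. [r7c2∈{4}] nothing but 4 survives at r7c2. So r7c2=4.
Step 73. [r9c6∈{7}] r9c6's peers cover all but 7 ⇒ r9c6=7.
Step 74. [r8c6∈{4}] r8c6 has the single candidate 4 ⇒ r8c6=4.

Answer: 4 6 8 9 3 2 7 5 1 / 5 2 7 1 8 6 9 3 4 / 3 1 9 7 4 5 6 8 2 / 1 9 2 6 7 8 5 4 3 / 6 3 5 4 9 1 2 7 8 / 7 8 4 5 2 3 1 9 6 / 2 4 1 8 5 9 3 6 7 / 9 7 6 3 1 4 8 2 5 / 8 5 3 2 6 7 4 1 9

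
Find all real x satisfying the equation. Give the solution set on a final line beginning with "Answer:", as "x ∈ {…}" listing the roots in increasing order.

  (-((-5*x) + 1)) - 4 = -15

Step 1. [(-((-5*x) + 1)) - 4 = -15] 4 comes off first (add 4). So sub: -((-5*x) + 1) = -11.
Step 2. [-((-5*x) + 1) = -11] leading − — multiply by −1. So neg: (-5*x) + 1 = 11.
Step 3. [(-5*x) + 1 = 11] +1 is outermost — subtract 1 both sides, so sub: -5*x = 10.
Step 4. [-5*x = 10] -5 out front; divide by -5, so div: x = -2.

Answer: x ∈ {-2}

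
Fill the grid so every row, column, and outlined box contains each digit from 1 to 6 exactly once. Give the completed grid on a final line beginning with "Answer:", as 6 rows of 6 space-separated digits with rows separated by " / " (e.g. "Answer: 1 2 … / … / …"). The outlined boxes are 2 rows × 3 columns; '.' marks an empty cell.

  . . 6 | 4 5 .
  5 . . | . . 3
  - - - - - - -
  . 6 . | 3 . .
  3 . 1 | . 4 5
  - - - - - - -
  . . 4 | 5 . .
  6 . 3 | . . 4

Step 1. [r4c2∈{2}] nothing but 2 survives at r4c2 ⇒ r4c2=2.
Step 2. [r5c2∈{1}] r5c2 is down to just 1, so r5c2=1.
Step 3. [r5c1∈{2}] r5c1 is down to just 2, so r5c1=2.
Step 4. [r1c6∈{1,2}] across row 1, 2 lands solely at r1c6, so r1c6=2.
Step 5. [r6c4∈{1,2}] in col 4, 2 fits only at r6c4 ⇒ r6c4=2.
Step 6. [r6c5∈{1}] r6c5 is down to just 1. So r6c5=1.
Step 7. [r2c5∈{6}] nothing but 6 survives at r2c5, so r2c5=6.
Step 8. [r1c1∈{1}] r1c1's peers cover all but 1, so r1c1=1.
Step 9. [r6c2∈{5}] only 5 remains possible at r6c2 ⇒ r6c2=5.
Step 10. [r3c1∈{4}] r3c1 is down to just 4. So r3c1=4.
Step 11. [r3c5∈{2}] only 2 remains possible at r3c5 ⇒ r3c5=2.
Step 12. [r1c2∈{3}] r1c2's peers cover all but 3, so r1c2=3.
Step 13. [r3c6∈{1}] r3c6 has the single candidate 1 ⇒ r3c6=1.
Step 14. [r5c6∈{6}] nothing but 6 survives at r5c6. So r5c6=6.
Step 15. [r3c3∈{5}] r3c3's peers cover all but 5, so r3c3=5.
Step 16. [r2c2∈{4}] r2c2 has the single candidate 4. So r2c2=4.
Step 17. [r2c3∈{2}] r2c3's peers cover all but 2. So r2c3=2.
Step 18. [r2c4∈{1}] only 1 remains possible at r2c4 ⇒ r2c4=1.
Step 19. [r4c4∈{6}] nothing but 6 survives at r4c4. So r4c4=6.
Step 20. [r5c5∈{3}] nothing but 3 survives at r5c5 ⇒ r5c5=3.

Answer: 1 3 6 4 5 2 / 5 4 2 1 6 3 / 4 6 5 3 2 1 / 3 2 1 6 4 5 / 2 1 4 5 3 6 / 6 5 3 2 1 4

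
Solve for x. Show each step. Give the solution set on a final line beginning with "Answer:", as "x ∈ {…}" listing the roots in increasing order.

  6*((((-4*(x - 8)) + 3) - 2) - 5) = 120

Step 1. [6*((((-4*(x - 8)) + 3) - 2) - 5) = 120] 6·(inner) — divide through by 6 ⇒ div: (((-4*(x - 8)) + 3) - 2) - 5 = 20.
Step 2. [(((-4*(x - 8)) + 3) - 2) - 5 = 20] the outer -5 inverts by adding 5. So sub: ((-4*(x - 8)) + 3) - 2 = 25.
Step 3. [((-4*(x - 8)) + 3) - 2 = 25] -2 is outermost — add 2 both sides. So sub: (-4*(x - 8)) + 3 = 27.
Step 4. [(-4*(x - 8)) + 3 = 27] subtract 3: x sits inside (… + 3), so sub: -4*(x - 8) = 24.
Step 5. [-4*(x - 8) = 24] -4 out front; divide by -4. So div: x - 8 = -6.
Step 6. [x - 8 = -6] peel the -8: add 8 from each side ⇒ sub: x = 2.

Answer: x ∈ {2}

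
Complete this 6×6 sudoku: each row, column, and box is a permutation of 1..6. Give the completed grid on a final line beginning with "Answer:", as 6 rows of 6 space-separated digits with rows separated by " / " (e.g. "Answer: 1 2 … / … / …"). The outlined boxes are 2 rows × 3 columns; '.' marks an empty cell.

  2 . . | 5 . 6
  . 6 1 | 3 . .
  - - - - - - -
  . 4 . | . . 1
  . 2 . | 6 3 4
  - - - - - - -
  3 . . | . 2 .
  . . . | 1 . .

Step 1. [r6c2∈{5}] r6c2's peers cover all but 5, so r6c2=5.
Step 2. [r5c3∈{4,6}] r5c3 is the only open cell in row 5 admitting 6 ⇒ r5c3=6.
Step 3. [r6c1∈{4}] only 4 remains possible at r6c1, so r6c1=4.
Step 4. [r4c3∈{5}] nothing but 5 survives at r4c3. So r4c3=5.
Step 5. [r1c3∈{3,4}] r1c3 is the only open cell in col 3 admitting 4. So r1c3=4.
Step 6. [r2c6∈{2}] r2c6 has the single candidate 2, so r2c6=2.
Step 7. [r1c5∈{1}] nothing but 1 survives at r1c5. So r1c5=1.
Step 8. [r2c1∈{5}] r2c1's peers cover all but 5 ⇒ r2c1=5.
Step 9. [r3c4∈{2}] r3c4 has the single candidate 2, so r3c4=2.
Step 10. [r5c2∈{1}] r5c2's peers cover all but 1. So r5c2=1.
Step 11. [r6c6∈{3}] r6c6 has the single candidate 3, so r6c6=3.
Step 12. [r3c5∈{5}] r3c5 has the single candidate 5, so r3c5=5.
Step 13. [r5c6∈{5}] r5c6 has the single candidate 5, so r5c6=5.
Step 14. [r6c3∈{2}] nothing but 2 survives at r6c3. So r6c3=2.
Step 15. [r2c5∈{4}] only 4 remains possible at r2c5 ⇒ r2c5=4.
Step 16. [r3c1∈{6}] r3c1 is down to just 6, so r3c1=6.
Step 17. [r5c4∈{4}] r5c4 is down to just 4 ⇒ r5c4=4.
Step 18. [r4c1∈{1}] r4c1's peers cover all but 1. So r4c1=1.
Step 19. [r1c2∈{3}] r1c2 has the single candidate 3, so r1c2=3.
Step 20. [r6c5∈{6}] r6c5 is down to just 6. So r6c5=6.
Step 21. [r3c3∈{3}] only 3 remains possible at r3c3 ⇒ r3c3=3.

Answer: 2 3 4 5 1 6 / 5 6 1 3 4 2 / 6 4 3 2 5 1 / 1 2 5 6 3 4 / 3 1 6 4 2 5 / 4 5 2 1 6 3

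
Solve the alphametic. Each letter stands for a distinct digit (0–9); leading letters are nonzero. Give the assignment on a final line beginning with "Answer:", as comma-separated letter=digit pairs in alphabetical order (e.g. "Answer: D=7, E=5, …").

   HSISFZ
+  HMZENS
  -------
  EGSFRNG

Step 1. [col 1: Z + S ≡ G (mod 10)] Z=2 is one option consistent with column 1 (Z + S ≡ G (mod 10), carry-in 0) — take it. So Z=2.
Step 2. [col 1: Z + S ≡ G (mod 10)] S=3 is one option consistent with column 1 (Z + S ≡ G (mod 10), carry-in 0) — take it, so S=3.
Step 3. [col 1: Z + S ≡ G (mod 10)] from column 1 (Z=2, S=3, carry-in 0, digits 2,3 already taken and all letters distinct): G must equal 5 ⇒ G=5.
Step 4. [col 2: F + N ≡ N (mod 10)] from column 2 (nothing yet, carry-in 0, digits 2,3,5 already taken and all letters distinct): F must equal 0. So F=0.
Step 5. [E] E is the leading digit of a 7-digit sum of two 6-digit numbers; the final carry is exactly 1. So E=1.
Step 6. [col 2: F + N ≡ N (mod 10)] no forcing yet in column 2 (carry-in 0); N=6 is free and consistent — try it, so N=6.
Step 7. [col 3: S + E ≡ R (mod 10)] in column 3 we have S+E≡R with carry-in 0; given S=3, E=1 and digits 0,1,2,3,5,6 already taken and all letters distinct, that pins R to 4, so R=4.
Step 8. [col 4: I + Z ≡ F (mod 10)] from column 4 (Z=2, F=0, carry-in 0, digits 0,1,2,3,4,5,6 already taken and all letters distinct): I must equal 8, so I=8.
Step 9. [col 5: S + M ≡ S (mod 10)] column 5: given S=3, carry-in 1, and digits 0,1,2,3,4,5,6,8 already taken and all letters distinct, S+M≡S (mod 10) forces M=9. So M=9.
Step 10. [col 6: H + H ≡ G (mod 10)] column 6: given G=5, carry-in 1, and digits 0,1,2,3,4,5,6,8,9 already taken and all letters distinct, H+H≡G (mod 10) forces H=7 ⇒ H=7.

Answer: E=1, F=0, G=5, H=7, I=8, M=9, N=6, R=4, S=3, Z=2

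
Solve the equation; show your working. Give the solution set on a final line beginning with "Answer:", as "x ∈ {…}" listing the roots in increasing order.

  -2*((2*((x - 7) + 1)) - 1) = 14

Step 1. [-2*((2*((x - 7) + 1)) - 1) = 14] LHS = -2·(…); ÷-2 both sides, so div: (2*((x - 7) + 1)) - 1 = -7.
Step 2. [(2*((x - 7) + 1)) - 1 = -7] add 1: x sits inside (… - 1) ⇒ sub: 2*((x - 7) + 1) = -6.
Step 3. [2*((x - 7) + 1) = -6] 2·(inner) — divide through by 2. So div: (x - 7) + 1 = -3.
Step 4. [(x - 7) + 1 = -3] the outer +1 inverts by subtracting 1. So sub: x - 7 = -4.
Step 5. [x - 7 = -4] -7 is outermost — add 7 both sides ⇒ sub: x = 3.

Answer: x ∈ {3}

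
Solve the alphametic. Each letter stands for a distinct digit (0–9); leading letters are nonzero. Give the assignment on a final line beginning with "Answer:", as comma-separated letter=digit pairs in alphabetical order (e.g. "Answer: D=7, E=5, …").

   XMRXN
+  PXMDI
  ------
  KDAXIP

Step 1. [K] adding two 5-digit numbers gives at most 5+1 digits, and here it does — K is that final carry and must be 1, so K=1.
Step 2. [col 1: N + I ≡ P (mod 10)] no forcing yet in column 1 (carry-in 0); P=7 is free and consistent — try it ⇒ P=7.
Step 3. [col 1: N + I ≡ P (mod 10)] no forcing yet in column 1 (carry-in 0); N=3 is free and consistent — try it ⇒ N=3.
Step 4. [col 1: N + I ≡ P (mod 10)] column 1 reads N+I+carry(0)=P with N=3, P=7; with digits 1,3,7 already taken and all letters distinct, the only value for I is 4, so I=4.
Step 5. [col 2: X + D ≡ I (mod 10)] column 2 (X + D ≡ I (mod 10), carry-in 0) doesn't pin X yet; pick X=8 and continue. So X=8.
Step 6. [col 2: X + D ≡ I (mod 10)] column 2: given X=8, I=4, carry-in 0, and digits 1,3,4,7,8 already taken and all letters distinct, X+D≡I (mod 10) forces D=6 ⇒ D=6.
Step 7. [col 3: R + M ≡ X (mod 10)] R=5 is one option consistent with column 3 (R + M ≡ X (mod 10), carry-in 1) — take it ⇒ R=5.
Step 8. [col 3: R + M ≡ X (mod 10)] in column 3 we have R+M≡X with carry-in 1; given R=5, X=8 and digits 1,3,4,5,6,7,8 already taken and all letters distinct, that pins M to 2, so M=2.
Step 9. [col 4: M + X ≡ A (mod 10)] from column 4 (M=2, X=8, carry-in 0, digits 1,2,3,4,5,6,7,8 already taken and all letters distinct): A must equal 0, so A=0.

Answer: A=0, D=6, I=4, K=1, M=2, N=3, P=7, R=5, X=8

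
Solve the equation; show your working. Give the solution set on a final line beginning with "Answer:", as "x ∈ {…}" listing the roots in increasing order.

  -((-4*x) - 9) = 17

Step 1. [-((-4*x) - 9) = 17] LHS negated; negate both sides, so neg: (-4*x) - 9 = -17.
Step 2. [(-4*x) - 9 = -17] the outer -9 inverts by adding 9. So sub: -4*x = -8.
Step 3. [-4*x = -8] leading coefficient -4: divide by -4. So div: x = 2.

Answer: x ∈ {2}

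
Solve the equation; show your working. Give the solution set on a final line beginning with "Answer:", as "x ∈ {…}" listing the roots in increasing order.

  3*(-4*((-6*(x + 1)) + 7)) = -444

Step 1. [3*(-4*((-6*(x + 1)) + 7)) = -444] leading coefficient 3: divide by 3 ⇒ div: -4*((-6*(x + 1)) + 7) = -148.
Step 2. [-4*((-6*(x + 1)) + 7) = -148] LHS = -4·(…); ÷-4 both sides ⇒ div: (-6*(x + 1)) + 7 = 37.
Step 3. [(-6*(x + 1)) + 7 = 37] the outer +7 inverts by subtracting 7 ⇒ sub: -6*(x + 1) = 30.
Step 4. [-6*(x + 1) = 30] -6 out front; divide by -6. So div: x + 1 = -5.
Step 5. [x + 1 = -5] the outer +1 inverts by subtracting 1, so sub: x = -6.

Answer: x ∈ {-6}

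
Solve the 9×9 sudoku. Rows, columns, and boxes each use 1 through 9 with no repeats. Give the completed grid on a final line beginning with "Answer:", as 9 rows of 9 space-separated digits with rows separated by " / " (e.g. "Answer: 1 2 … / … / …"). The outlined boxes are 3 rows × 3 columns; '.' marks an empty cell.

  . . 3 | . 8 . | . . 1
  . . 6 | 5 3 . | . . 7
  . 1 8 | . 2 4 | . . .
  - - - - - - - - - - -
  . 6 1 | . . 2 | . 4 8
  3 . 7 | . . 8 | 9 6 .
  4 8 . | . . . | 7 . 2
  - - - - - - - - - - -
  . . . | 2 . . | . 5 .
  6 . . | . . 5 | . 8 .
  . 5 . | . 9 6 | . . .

Step 1. [r6c8∈{1,3}] box 6 places 1 nowhere but r6c8. So r6c8=1.
Step 2. [r4c7∈{3,5}] 3 has one home in box 6: r4c7. So r4c7=3.
Step 3. [r9c4∈{1,3,4,7,8}] col 4 places 8 nowhere but r9c4. So r9c4=8.
Step 4. [r5c2∈{2}] r5c2's peers cover all but 2. So r5c2=2.
Step 5. [r7c1∈{1,7,8,9}] in row 7, 8 fits only at r7c1. So r7c1=8.
Step 6. [r9c8∈{2,3,7}] r9c8 is the only open cell in col 8 admitting 7, so r9c8=7.
Step 7. [r9c9∈{3,4}] 3 has one home in row 9: r9c9, so r9c9=3.
Step 8. [r6c3∈{5,9}] r6c3 is the only open cell in col 3 admitting 5. So r6c3=5.
Step 9. [r4c1∈{9}] r4c1 is down to just 9 ⇒ r4c1=9.
Step 10. [r4c4∈{7}] only 7 remains possible at r4c4, so r4c4=7.
Step 11. [r2c1∈{2}] r2c1 is down to just 2. So r2c1=2.
Step 12. [r2c8∈{9}] r2c8's peers cover all but 9 ⇒ r2c8=9.
Step 13. [r1c2∈{4,7,9}] across box 1, 9 lands solely at r1c2 ⇒ r1c2=9.
Step 14. [r1c7∈{2,4,5,6}] row 1 places 4 nowhere but r1c7. So r1c7=4.
Step 15. [r9c3∈{2,4}] row 9 places 4 nowhere but r9c3. So r9c3=4.
Step 16. [r3c7∈{5,6}] in col 7, 5 fits only at r3c7 ⇒ r3c7=5.
Step 17. [r6c6∈{3,9}] in col 6, 9 fits only at r6c6, so r6c6=9.
Step 18. [r7c6∈{1,3,7}] in col 6, 3 fits only at r7c6, so r7c6=3.
Step 19. [r7c3∈{9}] r7c3 has the single candidate 9 ⇒ r7c3=9.
Step 20. [r9c7∈{1,2}] row 9 places 2 nowhere but r9c7. So r9c7=2.
Step 21. [r8c7∈{1}] nothing but 1 survives at r8c7, so r8c7=1.
Step 22. [r8c4∈{4}] r8c4 has the single candidate 4. So r8c4=4.
Step 23. [r3c9∈{6}] r3c9 is down to just 6, so r3c9=6.
Step 24. [r8c5∈{7}] r8c5 has the single candidate 7. So r8c5=7.
Step 25. [r5c5∈{1,4,5}] row 5 places 4 nowhere but r5c5. So r5c5=4.
Step 26. [r1c1∈{5,7}] r1c1 is the only open cell in row 1 admitting 5. So r1c1=5.
Step 27. [r6c5∈{6}] r6c5 has the single candidate 6, so r6c5=6.
Step 28. [r8c9∈{9}] r8c9 has the single candidate 9. So r8c9=9.
Step 29. [r7c5∈{1}] r7c5 is down to just 1 ⇒ r7c5=1.
Step 30. [r3c4∈{9}] r3c4 has the single candidate 9. So r3c4=9.
Step 31. [r4c5∈{5}] r4c5 is down to just 5, so r4c5=5.
Step 32. [r7c2∈{7}] only 7 remains possible at r7c2, so r7c2=7.
Step 33. [r2c2∈{4}] r2c2 has the single candidate 4, so r2c2=4.
Step 34. [r5c9∈{5}] only 5 remains possible at r5c9. So r5c9=5.
Step 35. [r7c9∈{4}] r7c9 has the single candidate 4 ⇒ r7c9=4.
Step 36. [r1c8∈{2}] r1c8's peers cover all but 2 ⇒ r1c8=2.
Step 37. [r3c1∈{7}] r3c1's peers cover all but 7 ⇒ r3c1=7.
Step 38. [r3c8∈{3}] nothing but 3 survives at r3c8, so r3c8=3.
Step 39. [r1c4∈{6}] r1c4 has the single candidate 6 ⇒ r1c4=6.
Step 40. [r9c1∈{1}] r9c1 has the single candidate 1. So r9c1=1.
Step 41. [r8c2∈{3}] nothing but 3 survives at r8c2 ⇒ r8c2=3.
Step 42. [r8c3∈{2}] r8c3 has the single candidate 2, so r8c3=2.
Step 43. [r6c4∈{3}] r6c4 has the single candidate 3, so r6c4=3.
Step 44. [r7c7∈{6}] only 6 remains possible at r7c7, so r7c7=6.
Step 45. [r1c6∈{7}] only 7 remains possible at r1c6 ⇒ r1c6=7.
Step 46. [r2c7∈{8}] nothing but 8 survives at r2c7, so r2c7=8.
Step 47. [r5c4∈{1}] nothing but 1 survives at r5c4, so r5c4=1.
Step 48. [r2c6∈{1}] r2c6 is down to just 1 ⇒ r2c6=1.

Answer: 5 9 3 6 8 7 4 2 1 / 2 4 6 5 3 1 8 9 7 / 7 1 8 9 2 4 5 3 6 / 9 6 1 7 5 2 3 4 8 / 3 2 7 1 4 8 9 6 5 / 4 8 5 3 6 9 7 1 2 / 8 7 9 2 1 3 6 5 4 / 6 3 2 4 7 5 1 8 9 / 1 5 4 8 9 6 2 7 3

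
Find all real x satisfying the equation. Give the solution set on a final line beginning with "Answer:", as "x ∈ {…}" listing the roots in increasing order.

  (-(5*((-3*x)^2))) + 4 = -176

Step 1. [(-(5*((-3*x)^2))) + 4 = -176] peel the +4: subtract 4 from each side ⇒ sub: -(5*((-3*x)^2)) = -180.
Step 2. [-(5*((-3*x)^2)) = -180] leading − — multiply by −1. So neg: 5*((-3*x)^2) = 180.
Step 3. [5*((-3*x)^2) = 180] 5·(inner) — divide through by 5 ⇒ div: (-3*x)^2 = 36.
Step 4. [(-3*x)^2 = 36] LHS squared, RHS 36 ≥ 0: apply √ (±) ⇒ sqrt: -3*x = 6 or -6.
Step 5. [-3*x = 6 or -6] -3·(inner) — divide through by -3 ⇒ div: x = -2 or 2.

Answer: x ∈ {-2, 2}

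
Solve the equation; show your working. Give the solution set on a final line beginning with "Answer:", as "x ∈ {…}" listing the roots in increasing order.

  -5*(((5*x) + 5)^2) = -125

Step 1. [-5*(((5*x) + 5)^2) = -125] -5·(inner) — divide through by -5, so div: ((5*x) + 5)^2 = 25.
Step 2. [((5*x) + 5)^2 = 25] LHS squared, RHS 25 ≥ 0: apply √ (±), so sqrt: (5*x) + 5 = 5 or -5.
Step 3. [(5*x) + 5 = 5 or -5] +5 is outermost — subtract 5 both sides. So sub: 5*x = 0 or -10.
Step 4. [5*x = 0 or -10] LHS = 5·(…); ÷5 both sides. So div: x = 0 or -2.

Answer: x ∈ {-2, 0}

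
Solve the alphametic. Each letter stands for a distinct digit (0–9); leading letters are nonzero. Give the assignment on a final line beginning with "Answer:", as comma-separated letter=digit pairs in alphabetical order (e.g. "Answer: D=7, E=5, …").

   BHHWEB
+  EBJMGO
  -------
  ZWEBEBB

Step 1. [Z] Z is the leading digit of a 7-digit sum of two 6-digit numbers; the final carry is exactly 1, so Z=1.
Step 2. [col 1: B + O ≡ B (mod 10)] from column 1 (nothing yet, carry-in 0, digits 1 already taken and all letters distinct): O must equal 0, so O=0.
Step 3. [col 1: B + O ≡ B (mod 10)] B=3 is one option consistent with column 1 (B + O ≡ B (mod 10), carry-in 0) — take it, so B=3.
Step 4. [col 2: E + G ≡ B (mod 10)] G=4 is one option consistent with column 2 (E + G ≡ B (mod 10), carry-in 0) — take it ⇒ G=4.
Step 5. [col 2: E + G ≡ B (mod 10)] from column 2 (G=4, B=3, carry-in 0, digits 0,1,3,4 already taken and all letters distinct): E must equal 9. So E=9.
Step 6. [col 3: W + M ≡ E (mod 10)] several values work for W in column 3 (W + M ≡ E (mod 10), carry-in 1); try W=2, so W=2.
Step 7. [col 3: W + M ≡ E (mod 10)] from column 3 (W=2, E=9, carry-in 1, digits 0,1,2,3,4,9 already taken and all letters distinct): M must equal 6. So M=6.
Step 8. [col 4: H + J ≡ B (mod 10)] several values work for J in column 4 (H + J ≡ B (mod 10), carry-in 0); try J=8 ⇒ J=8.
Step 9. [col 4: H + J ≡ B (mod 10)] column 4: given J=8, B=3, carry-in 0, and digits 0,1,2,3,4,6,8,9 already taken and all letters distinct, H+J≡B (mod 10) forces H=5 ⇒ H=5.

Answer: B=3, E=9, G=4, H=5, J=8, M=6, O=0, W=2, Z=1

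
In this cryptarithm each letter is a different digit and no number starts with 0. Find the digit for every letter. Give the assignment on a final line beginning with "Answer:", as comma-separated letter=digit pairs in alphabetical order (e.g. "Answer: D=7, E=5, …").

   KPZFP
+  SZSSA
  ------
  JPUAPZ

Step 1. [col 1: P + A ≡ Z (mod 10)] P=4 is one option consistent with column 1 (P + A ≡ Z (mod 10), carry-in 0) — take it ⇒ P=4.
Step 2. [J] adding two 5-digit numbers gives at most 5+1 digits, and here it does — J is that final carry and must be 1 ⇒ J=1.
Step 3. [col 1: P + A ≡ Z (mod 10)] several values work for Z in column 1 (P + A ≡ Z (mod 10), carry-in 0); try Z=7 ⇒ Z=7.
Step 4. [col 1: P + A ≡ Z (mod 10)] column 1: given P=4, Z=7, carry-in 0, and digits 1,4,7 already taken and all letters distinct, P+A≡Z (mod 10) forces A=3, so A=3.
Step 5. [col 2: F + S ≡ P (mod 10)] F=9 is one option consistent with column 2 (F + S ≡ P (mod 10), carry-in 0) — take it, so F=9.
Step 6. [col 2: F + S ≡ P (mod 10)] column 2 reads F+S+carry(0)=P with F=9, P=4; with digits 1,3,4,7,9 already taken and all letters distinct, the only value for S is 5. So S=5.
Step 7. [col 4: P + Z ≡ U (mod 10)] column 4 reads P+Z+carry(1)=U with P=4, Z=7; with digits 1,3,4,5,7,9 already taken and all letters distinct, the only value for U is 2, so U=2.
Step 8. [col 5: K + S ≡ P (mod 10)] column 5: given S=5, P=4, carry-in 1, and digits 1,2,3,4,5,7,9 already taken and all letters distinct, K+S≡P (mod 10) forces K=8, so K=8.

Answer: A=3, F=9, J=1, K=8, P=4, S=5, U=2, Z=7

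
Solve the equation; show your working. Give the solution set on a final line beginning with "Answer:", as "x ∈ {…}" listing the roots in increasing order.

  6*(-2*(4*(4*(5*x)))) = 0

Step 1. [6*(-2*(4*(4*(5*x)))) = 0] leading coefficient 6: divide by 6 ⇒ div: -2*(4*(4*(5*x))) = 0.
Step 2. [-2*(4*(4*(5*x))) = 0] -2 out front; divide by -2 ⇒ div: 4*(4*(5*x)) = 0.
Step 3. [4*(4*(5*x)) = 0] 4·(inner) — divide through by 4. So div: 4*(5*x) = 0.
Step 4. [4*(5*x) = 0] 4 out front; divide by 4 ⇒ div: 5*x = 0.
Step 5. [5*x = 0] 5·(inner) — divide through by 5, so div: x = 0.

Answer: x ∈ {0}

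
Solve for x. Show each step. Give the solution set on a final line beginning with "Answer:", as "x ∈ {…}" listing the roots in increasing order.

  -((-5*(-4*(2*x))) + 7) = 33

Step 1. [-((-5*(-4*(2*x))) + 7) = 33] flip signs both sides, so neg: (-5*(-4*(2*x))) + 7 = -33.
Step 2. [(-5*(-4*(2*x))) + 7 = -33] peel the +7: subtract 7 from each side, so sub: -5*(-4*(2*x)) = -40.
Step 3. [-5*(-4*(2*x)) = -40] LHS = -5·(…); ÷-5 both sides. So div: -4*(2*x) = 8.
Step 4. [-4*(2*x) = 8] divide by the outer -4. So div: 2*x = -2.
Step 5. [2*x = -2] LHS = 2·(…); ÷2 both sides, so div: x = -1.

Answer: x ∈ {-1}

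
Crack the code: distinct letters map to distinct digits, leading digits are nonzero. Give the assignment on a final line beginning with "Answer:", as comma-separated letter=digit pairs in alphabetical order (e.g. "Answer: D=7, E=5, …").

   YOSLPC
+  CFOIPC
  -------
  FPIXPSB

Step 1. [col 1: C + C ≡ B (mod 10)] column 1 (C + C ≡ B (mod 10), carry-in 0) doesn't pin C yet; pick C=8 and continue. So C=8.
Step 2. [col 1: C + C ≡ B (mod 10)] in column 1 we have C+C≡B with carry-in 0; given C=8 and digits 8 already taken and all letters distinct, that pins B to 6 ⇒ B=6.
Step 3. [F] adding two 6-digit numbers gives at most 6+1 digits, and here it does — F is that final carry and must be 1, so F=1.
Step 4. [col 2: P + P ≡ S (mod 10)] no forcing yet in column 2 (carry-in 1); S=7 is free and consistent — try it, so S=7.
Step 5. [col 2: P + P ≡ S (mod 10)] in column 2 we have P+P≡S with carry-in 1; given S=7 and digits 1,6,7,8 already taken and all letters distinct, that pins P to 3 ⇒ P=3.
Step 6. [col 3: L + I ≡ P (mod 10)] L=9 is one option consistent with column 3 (L + I ≡ P (mod 10), carry-in 0) — take it ⇒ L=9.
Step 7. [col 3: L + I ≡ P (mod 10)] column 3 reads L+I+carry(0)=P with L=9, P=3; with digits 1,3,6,7,8,9 already taken and all letters distinct, the only value for I is 4, so I=4.
Step 8. [col 4: S + O ≡ X (mod 10)] column 4 reads S+O+carry(1)=X with S=7; with digits 1,3,4,6,7,8,9 already taken and all letters distinct, the only value for X is 0 ⇒ X=0.
Step 9. [col 4: S + O ≡ X (mod 10)] from column 4 (S=7, X=0, carry-in 1, digits 0,1,3,4,6,7,8,9 already taken and all letters distinct): O must equal 2, so O=2.
Step 10. [col 6: Y + C ≡ P (mod 10)] in column 6 we have Y+C≡P with carry-in 0; given C=8, P=3 and digits 0,1,2,3,4,6,7,8,9 already taken and all letters distinct, that pins Y to 5 ⇒ Y=5.

Answer: B=6, C=8, F=1, I=4, L=9, O=2, P=3, S=7, X=0, Y=5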